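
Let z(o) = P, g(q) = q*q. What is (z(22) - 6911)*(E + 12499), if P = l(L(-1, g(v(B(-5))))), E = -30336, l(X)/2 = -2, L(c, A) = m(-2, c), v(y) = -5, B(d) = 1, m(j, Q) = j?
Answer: 123342855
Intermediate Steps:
g(q) = q²
L(c, A) = -2
l(X) = -4 (l(X) = 2*(-2) = -4)
P = -4
z(o) = -4
(z(22) - 6911)*(E + 12499) = (-4 - 6911)*(-30336 + 12499) = -6915*(-17837) = 123342855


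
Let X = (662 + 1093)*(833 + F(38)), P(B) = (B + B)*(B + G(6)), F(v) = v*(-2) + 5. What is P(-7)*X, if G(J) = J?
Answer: 18722340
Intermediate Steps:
F(v) = 5 - 2*v (F(v) = -2*v + 5 = 5 - 2*v)
P(B) = 2*B*(6 + B) (P(B) = (B + B)*(B + 6) = (2*B)*(6 + B) = 2*B*(6 + B))
X = 1337310 (X = (662 + 1093)*(833 + (5 - 2*38)) = 1755*(833 + (5 - 76)) = 1755*(833 - 71) = 1755*762 = 1337310)
P(-7)*X = (2*(-7)*(6 - 7))*1337310 = (2*(-7)*(-1))*1337310 = 14*1337310 = 18722340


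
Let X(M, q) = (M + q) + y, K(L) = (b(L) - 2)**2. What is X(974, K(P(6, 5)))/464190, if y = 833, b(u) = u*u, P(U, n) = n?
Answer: 1168/232095 ≈ 0.0050324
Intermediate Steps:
b(u) = u**2
K(L) = (-2 + L**2)**2 (K(L) = (L**2 - 2)**2 = (-2 + L**2)**2)
X(M, q) = 833 + M + q (X(M, q) = (M + q) + 833 = 833 + M + q)
X(974, K(P(6, 5)))/464190 = (833 + 974 + (-2 + 5**2)**2)/464190 = (833 + 974 + (-2 + 25)**2)*(1/464190) = (833 + 974 + 23**2)*(1/464190) = (833 + 974 + 529)*(1/464190) = 2336*(1/464190) = 1168/232095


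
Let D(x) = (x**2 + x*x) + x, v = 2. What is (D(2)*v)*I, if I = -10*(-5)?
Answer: 1000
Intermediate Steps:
D(x) = x + 2*x**2 (D(x) = (x**2 + x**2) + x = 2*x**2 + x = x + 2*x**2)
I = 50
(D(2)*v)*I = ((2*(1 + 2*2))*2)*50 = ((2*(1 + 4))*2)*50 = ((2*5)*2)*50 = (10*2)*50 = 20*50 = 1000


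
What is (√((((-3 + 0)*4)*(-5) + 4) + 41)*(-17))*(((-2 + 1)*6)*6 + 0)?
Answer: 612*√105 ≈ 6271.1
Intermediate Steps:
(√((((-3 + 0)*4)*(-5) + 4) + 41)*(-17))*(((-2 + 1)*6)*6 + 0) = (√((-3*4*(-5) + 4) + 41)*(-17))*(-1*6*6 + 0) = (√((-12*(-5) + 4) + 41)*(-17))*(-6*6 + 0) = (√((60 + 4) + 41)*(-17))*(-36 + 0) = (√(64 + 41)*(-17))*(-36) = (√105*(-17))*(-36) = -17*√105*(-36) = 612*√105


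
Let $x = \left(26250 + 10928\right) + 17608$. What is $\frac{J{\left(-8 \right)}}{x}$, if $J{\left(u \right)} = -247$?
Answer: $- \frac{247}{54786} \approx -0.0045085$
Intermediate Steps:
$x = 54786$ ($x = 37178 + 17608 = 54786$)
$\frac{J{\left(-8 \right)}}{x} = - \frac{247}{54786}$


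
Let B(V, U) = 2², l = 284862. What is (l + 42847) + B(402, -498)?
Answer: 327713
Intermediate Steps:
B(V, U) = 4
(l + 42847) + B(402, -498) = (284862 + 42847) + 4 = 327709 + 4 = 327713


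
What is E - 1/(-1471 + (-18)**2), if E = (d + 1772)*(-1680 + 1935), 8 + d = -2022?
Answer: -75461129/1147 ≈ -65790.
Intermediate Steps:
d = -2030 (d = -8 - 2022 = -2030)
E = -65790 (E = (-2030 + 1772)*(-1680 + 1935) = -258*255 = -65790)
E - 1/(-1471 + (-18)**2) = -65790 - 1/(-1471 + (-18)**2) = -65790 - 1/(-1471 + 324) = -65790 - 1/(-1147) = -65790 - 1*(-1/1147) = -65790 + 1/1147 = -75461129/1147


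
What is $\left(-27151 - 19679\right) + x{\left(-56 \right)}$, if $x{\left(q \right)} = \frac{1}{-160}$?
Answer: $- \frac{7492801}{160} \approx -46830.0$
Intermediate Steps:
$x{\left(q \right)} = - \frac{1}{160}$
$\left(-27151 - 19679\right) + x{\left(-56 \right)} = \left(-27151 - 19679\right) - \frac{1}{160} = -46830 - \frac{1}{160} = - \frac{7492801}{160}$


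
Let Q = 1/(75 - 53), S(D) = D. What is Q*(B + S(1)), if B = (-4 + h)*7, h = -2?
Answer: -41/22 ≈ -1.8636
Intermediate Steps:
Q = 1/22 ≈ 0.045455
B = -42 (B = (-4 - 2)*7 = -6*7 = -42)
Q*(B + S(1)) = (-42 + 1)/22 = (1/22)*(-41) = -41/22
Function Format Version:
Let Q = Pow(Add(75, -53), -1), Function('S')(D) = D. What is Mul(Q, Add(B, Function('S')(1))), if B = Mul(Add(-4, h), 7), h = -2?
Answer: Rational(-41, 22) ≈ -1.8636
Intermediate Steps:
Q = Rational(1, 22) (Q = Pow(22, -1) = Rational(1, 22) ≈ 0.045455)
B = -42 (B = Mul(Add(-4, -2), 7) = Mul(-6, 7) = -42)
Mul(Q, Add(B, Function('S')(1))) = Mul(Rational(1, 22), Add(-42, 1)) = Mul(Rational(1, 22), -41) = Rational(-41, 22)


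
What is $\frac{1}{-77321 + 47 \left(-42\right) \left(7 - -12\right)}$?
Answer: $- \frac{1}{114827} \approx -8.7088 \cdot 10^{-6}$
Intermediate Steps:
$\frac{1}{-77321 + 47 \left(-42\right) \left(7 - -12\right)} = \frac{1}{-77321 - 1974 \left(7 + 12\right)} = \frac{1}{-77321 - 37506} = \frac{1}{-114827} = - \frac{1}{114827}$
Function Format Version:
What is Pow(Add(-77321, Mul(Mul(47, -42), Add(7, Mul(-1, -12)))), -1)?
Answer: Rational(-1, 114827) ≈ -8.7088e-6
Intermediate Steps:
Pow(Add(-77321, Mul(Mul(47, -42), Add(7, Mul(-1, -12)))), -1) = Pow(Add(-77321, Mul(-1974, Add(7, 12))), -1) = Pow(Add(-77321, Mul(-1974, 19)), -1) = Pow(Add(-77321, -37506), -1) = Pow(-114827, -1) = Rational(-1, 114827)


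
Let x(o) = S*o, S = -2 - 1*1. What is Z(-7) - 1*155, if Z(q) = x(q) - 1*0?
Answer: -134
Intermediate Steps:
S = -3 (S = -2 - 1 = -3)
x(o) = -3*o
Z(q) = -3*q (Z(q) = -3*q - 1*0 = -3*q + 0 = -3*q)
Z(-7) - 1*155 = -3*(-7) - 1*155 = 21 - 155 = -134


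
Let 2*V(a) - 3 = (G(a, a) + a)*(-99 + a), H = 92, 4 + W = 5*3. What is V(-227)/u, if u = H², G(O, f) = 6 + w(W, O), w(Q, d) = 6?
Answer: 70093/16928 ≈ 4.1407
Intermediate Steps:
W = 11 (W = -4 + 5*3 = -4 + 15 = 11)
G(O, f) = 12 (G(O, f) = 6 + 6 = 12)
V(a) = 3/2 + (-99 + a)*(12 + a)/2 (V(a) = 3/2 + ((12 + a)*(-99 + a))/2 = 3/2 + ((-99 + a)*(12 + a))/2 = 3/2 + (-99 + a)*(12 + a)/2)
u = 8464 (u = 92² = 8464)
V(-227)/u = (-1185/2 + (½)*(-227)² - 87/2*(-227))/8464 = (-1185/2 + (½)*51529 + 19749/2)*(1/8464) = (-1185/2 + 51529/2 + 19749/2)*(1/8464) = (70093/2)*(1/8464) = 70093/16928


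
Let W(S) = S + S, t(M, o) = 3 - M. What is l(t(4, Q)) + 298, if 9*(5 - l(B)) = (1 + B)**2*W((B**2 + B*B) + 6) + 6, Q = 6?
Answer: 907/3 ≈ 302.33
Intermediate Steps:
W(S) = 2*S
l(B) = 13/3 - (1 + B)**2*(12 + 4*B**2)/9 (l(B) = 5 - ((1 + B)**2*(2*((B**2 + B*B) + 6)) + 6)/9 = 5 - ((1 + B)**2*(2*((B**2 + B**2) + 6)) + 6)/9 = 5 - ((1 + B)**2*(2*(2*B**2 + 6)) + 6)/9 = 5 - ((1 + B)**2*(2*(6 + 2*B**2)) + 6)/9 = 5 - ((1 + B)**2*(12 + 4*B**2) + 6)/9 = 5 - (6 + (1 + B)**2*(12 + 4*B**2))/9 = 5 + (-2/3 - (1 + B)**2*(12 + 4*B**2)/9) = 13/3 - (1 + B)**2*(12 + 4*B**2)/9)
l(t(4, Q)) + 298 = (13/3 - 4*(1 + (3 - 1*4))**2*(3 + (3 - 1*4)**2)/9) + 298 = (13/3 - 4*(1 + (3 - 4))**2*(3 + (3 - 4)**2)/9) + 298 = (13/3 - 4*(1 - 1)**2*(3 + (-1)**2)/9) + 298 = (13/3 - 4/9*0**2*(3 + 1)) + 298 = (13/3 - 4/9*0*4) + 298 = (13/3 + 0) + 298 = 13/3 + 298 = 907/3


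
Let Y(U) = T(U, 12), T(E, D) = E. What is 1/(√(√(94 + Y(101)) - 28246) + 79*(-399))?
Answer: -1/(31521 - I*√(28246 - √195)) ≈ -3.1724e-5 - 1.6911e-7*I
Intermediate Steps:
Y(U) = U
1/(√(√(94 + Y(101)) - 28246) + 79*(-399)) = 1/(√(√(94 + 101) - 28246) + 79*(-399)) = 1/(√(√195 - 28246) - 31521) = 1/(√(-28246 + √195) - 31521) = 1/(-31521 + √(-28246 + √195))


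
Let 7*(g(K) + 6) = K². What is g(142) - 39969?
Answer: -259661/7 ≈ -37094.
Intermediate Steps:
g(K) = -6 + K²/7
g(142) - 39969 = (-6 + (⅐)*142²) - 39969 = (-6 + (⅐)*20164) - 39969 = (-6 + 20164/7) - 39969 = 20122/7 - 39969 = -259661/7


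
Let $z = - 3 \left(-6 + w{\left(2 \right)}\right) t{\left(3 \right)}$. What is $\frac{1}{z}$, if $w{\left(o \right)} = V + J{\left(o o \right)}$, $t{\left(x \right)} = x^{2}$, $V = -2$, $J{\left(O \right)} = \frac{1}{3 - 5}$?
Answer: $\frac{2}{459} \approx 0.0043573$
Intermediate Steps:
$J{\left(O \right)} = - \frac{1}{2}$ ($J{\left(O \right)} = \frac{1}{-2} = - \frac{1}{2}$)
$w{\left(o \right)} = - \frac{5}{2}$ ($w{\left(o \right)} = -2 - \frac{1}{2} = - \frac{5}{2}$)
$z = \frac{459}{2}$ ($z = - 3 \left(-6 - \frac{5}{2}\right) 3^{2} = \left(-3\right) \left(- \frac{17}{2}\right) 9 = \frac{51}{2} \cdot 9 = \frac{459}{2} \approx 229.5$)
$\frac{1}{z} = \frac{1}{\frac{459}{2}} = \frac{2}{459}$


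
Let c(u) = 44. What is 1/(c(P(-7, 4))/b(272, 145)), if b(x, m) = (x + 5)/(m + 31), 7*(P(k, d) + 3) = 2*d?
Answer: 277/7744 ≈ 0.035770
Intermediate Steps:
P(k, d) = -3 + 2*d/7 (P(k, d) = -3 + (2*d)/7 = -3 + 2*d/7)
b(x, m) = (5 + x)/(31 + m)
1/(c(P(-7, 4))/b(272, 145)) = 1/(44/(((5 + 272)/(31 + 145)))) = 1/(44/((277/176))) = 1/(44/(((1/176)*277))) = 1/(44/(277/176)) = 1/(44*(176/277)) = 1/(7744/277) = 277/7744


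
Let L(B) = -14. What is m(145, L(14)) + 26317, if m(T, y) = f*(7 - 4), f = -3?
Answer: 26308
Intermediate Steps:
m(T, y) = -9 (m(T, y) = -3*(7 - 4) = -3*3 = -9)
m(145, L(14)) + 26317 = -9 + 26317 = 26308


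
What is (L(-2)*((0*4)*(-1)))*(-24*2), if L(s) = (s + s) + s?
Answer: 0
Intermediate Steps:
L(s) = 3*s (L(s) = 2*s + s = 3*s)
(L(-2)*((0*4)*(-1)))*(-24*2) = ((3*(-2))*((0*4)*(-1)))*(-24*2) = -0*(-1)*(-48) = -6*0*(-48) = 0*(-48) = 0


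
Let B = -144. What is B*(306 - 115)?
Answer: -27504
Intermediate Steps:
B*(306 - 115) = -144*(306 - 115) = -144*191 = -27504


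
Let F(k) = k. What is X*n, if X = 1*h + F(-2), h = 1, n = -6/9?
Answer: ⅔ ≈ 0.66667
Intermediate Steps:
n = -⅔ (n = -6*⅑ = -⅔ ≈ -0.66667)
X = -1 (X = 1*1 - 2 = 1 - 2 = -1)
X*n = -1*(-⅔) = ⅔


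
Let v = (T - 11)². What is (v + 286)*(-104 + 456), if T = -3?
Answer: 169664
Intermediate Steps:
v = 196 (v = (-3 - 11)² = (-14)² = 196)
(v + 286)*(-104 + 456) = (196 + 286)*(-104 + 456) = 482*352 = 169664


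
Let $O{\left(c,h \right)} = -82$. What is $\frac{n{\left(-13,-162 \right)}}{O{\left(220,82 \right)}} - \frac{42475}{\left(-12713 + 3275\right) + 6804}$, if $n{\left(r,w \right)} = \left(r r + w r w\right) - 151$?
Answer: $\frac{451041293}{107994} \approx 4176.5$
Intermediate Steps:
$n{\left(r,w \right)} = -151 + r^{2} + r w^{2}$ ($n{\left(r,w \right)} = \left(r^{2} + r w w\right) - 151 = \left(r^{2} + r w^{2}\right) - 151 = -151 + r^{2} + r w^{2}$)
$\frac{n{\left(-13,-162 \right)}}{O{\left(220,82 \right)}} - \frac{42475}{\left(-12713 + 3275\right) + 6804} = \frac{-151 + \left(-13\right)^{2} - 13 \left(-162\right)^{2}}{-82} - \frac{42475}{\left(-12713 + 3275\right) + 6804} = \left(-151 + 169 - 341172\right) \left(- \frac{1}{82}\right) - \frac{42475}{-9438 + 6804} = \left(-151 + 169 - 341172\right) \left(- \frac{1}{82}\right) - \frac{42475}{-2634} = \left(-341154\right) \left(- \frac{1}{82}\right) - - \frac{42475}{2634} = \frac{170577}{41} + \frac{42475}{2634} = \frac{451041293}{107994}$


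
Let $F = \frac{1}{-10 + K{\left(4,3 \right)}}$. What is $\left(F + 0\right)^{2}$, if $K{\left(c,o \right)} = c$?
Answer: $\frac{1}{36} \approx 0.027778$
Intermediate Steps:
$F = - \frac{1}{6}$ ($F = \frac{1}{-10 + 4} = \frac{1}{-6} = - \frac{1}{6} \approx -0.16667$)
$\left(F + 0\right)^{2} = \left(- \frac{1}{6} + 0\right)^{2} = \left(- \frac{1}{6}\right)^{2} = \frac{1}{36}$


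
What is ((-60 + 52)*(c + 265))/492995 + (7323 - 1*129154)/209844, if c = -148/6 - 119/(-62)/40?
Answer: -9372170241613/16035066630900 ≈ -0.58448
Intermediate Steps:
c = -183163/7440 (c = -148*⅙ - 119*(-1/62)*(1/40) = -74/3 + (119/62)*(1/40) = -74/3 + 119/2480 = -183163/7440 ≈ -24.619)
((-60 + 52)*(c + 265))/492995 + (7323 - 1*129154)/209844 = ((-60 + 52)*(-183163/7440 + 265))/492995 + (7323 - 1*129154)/209844 = -8*1788437/7440*(1/492995) + (7323 - 129154)*(1/209844) = -1788437/930*1/492995 - 121831*1/209844 = -1788437/458485350 - 121831/209844 = -9372170241613/16035066630900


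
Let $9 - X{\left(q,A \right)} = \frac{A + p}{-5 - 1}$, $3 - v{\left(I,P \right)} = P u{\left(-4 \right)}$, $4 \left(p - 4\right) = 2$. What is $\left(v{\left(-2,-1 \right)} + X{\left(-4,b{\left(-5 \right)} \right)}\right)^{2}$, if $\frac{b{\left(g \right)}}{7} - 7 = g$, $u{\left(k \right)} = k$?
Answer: $\frac{17689}{144} \approx 122.84$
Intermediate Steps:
$p = \frac{9}{2}$ ($p = 4 + \frac{1}{4} \cdot 2 = 4 + \frac{1}{2} = \frac{9}{2} \approx 4.5$)
$v{\left(I,P \right)} = 3 + 4 P$ ($v{\left(I,P \right)} = 3 - P \left(-4\right) = 3 - - 4 P = 3 + 4 P$)
$b{\left(g \right)} = 49 + 7 g$
$X{\left(q,A \right)} = \frac{39}{4} + \frac{A}{6}$ ($X{\left(q,A \right)} = 9 - \frac{A + \frac{9}{2}}{-5 - 1} = 9 - \frac{\frac{9}{2} + A}{-6} = 9 - \left(\frac{9}{2} + A\right) \left(- \frac{1}{6}\right) = 9 - \left(- \frac{3}{4} - \frac{A}{6}\right) = 9 + \left(\frac{3}{4} + \frac{A}{6}\right) = \frac{39}{4} + \frac{A}{6}$)
$\left(v{\left(-2,-1 \right)} + X{\left(-4,b{\left(-5 \right)} \right)}\right)^{2} = \left(\left(3 + 4 \left(-1\right)\right) + \left(\frac{39}{4} + \frac{49 + 7 \left(-5\right)}{6}\right)\right)^{2} = \left(\left(3 - 4\right) + \left(\frac{39}{4} + \frac{49 - 35}{6}\right)\right)^{2} = \left(-1 + \left(\frac{39}{4} + \frac{1}{6} \cdot 14\right)\right)^{2} = \left(-1 + \left(\frac{39}{4} + \frac{7}{3}\right)\right)^{2} = \left(-1 + \frac{145}{12}\right)^{2} = \left(\frac{133}{12}\right)^{2} = \frac{17689}{144}$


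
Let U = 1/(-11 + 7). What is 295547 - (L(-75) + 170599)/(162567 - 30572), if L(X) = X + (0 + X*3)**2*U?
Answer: 156042273589/527980 ≈ 2.9555e+5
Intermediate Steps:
U = -1/4 (U = 1/(-4) = -1/4 ≈ -0.25000)
L(X) = X - 9*X**2/4 (L(X) = X + (0 + X*3)**2*(-1/4) = X + (0 + 3*X)**2*(-1/4) = X + (3*X)**2*(-1/4) = X + (9*X**2)*(-1/4) = X - 9*X**2/4)
295547 - (L(-75) + 170599)/(162567 - 30572) = 295547 - ((1/4)*(-75)*(4 - 9*(-75)) + 170599)/(162567 - 30572) = 295547 - ((1/4)*(-75)*(4 + 675) + 170599)/131995 = 295547 - ((1/4)*(-75)*679 + 170599)/131995 = 295547 - (-50925/4 + 170599)/131995 = 295547 - 631471/(4*131995) = 295547 - 1*631471/527980 = 295547 - 631471/527980 = 156042273589/527980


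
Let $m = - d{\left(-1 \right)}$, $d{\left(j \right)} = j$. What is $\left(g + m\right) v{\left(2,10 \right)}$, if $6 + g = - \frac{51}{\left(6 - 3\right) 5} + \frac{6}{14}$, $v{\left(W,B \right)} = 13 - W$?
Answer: $- \frac{3069}{35} \approx -87.686$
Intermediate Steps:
$g = - \frac{314}{35}$ ($g = -6 + \left(- \frac{51}{\left(6 - 3\right) 5} + \frac{6}{14}\right) = -6 + \left(- \frac{51}{3 \cdot 5} + 6 \cdot \frac{1}{14}\right) = -6 + \left(- \frac{51}{15} + \frac{3}{7}\right) = -6 + \left(\left(-51\right) \frac{1}{15} + \frac{3}{7}\right) = -6 + \left(- \frac{17}{5} + \frac{3}{7}\right) = -6 - \frac{104}{35} = - \frac{314}{35} \approx -8.9714$)
$m = 1$ ($m = \left(-1\right) \left(-1\right) = 1$)
$\left(g + m\right) v{\left(2,10 \right)} = \left(- \frac{314}{35} + 1\right) \left(13 - 2\right) = - \frac{279 \left(13 - 2\right)}{35} = \left(- \frac{279}{35}\right) 11 = - \frac{3069}{35}$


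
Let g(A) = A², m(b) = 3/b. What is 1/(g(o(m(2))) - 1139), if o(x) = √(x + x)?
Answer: -1/1136 ≈ -0.00088028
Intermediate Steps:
o(x) = √2*√x (o(x) = √(2*x) = √2*√x)
1/(g(o(m(2))) - 1139) = 1/((√2*√(3/2))² - 1139) = 1/((√2*(√6/2))² - 1139) = 1/((√3)² - 1139) = 1/(3 - 1139) = 1/(-1136) = -1/1136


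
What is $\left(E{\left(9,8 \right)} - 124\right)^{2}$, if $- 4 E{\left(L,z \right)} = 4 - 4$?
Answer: $15376$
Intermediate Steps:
$E{\left(L,z \right)} = 0$ ($E{\left(L,z \right)} = - \frac{4 - 4}{4} = \left(- \frac{1}{4}\right) 0 = 0$)
$\left(E{\left(9,8 \right)} - 124\right)^{2} = \left(0 - 124\right)^{2} = \left(-124\right)^{2} = 15376$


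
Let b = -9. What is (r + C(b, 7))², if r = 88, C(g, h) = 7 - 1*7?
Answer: 7744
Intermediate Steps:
C(g, h) = 0 (C(g, h) = 7 - 7 = 0)
(r + C(b, 7))² = (88 + 0)² = 88² = 7744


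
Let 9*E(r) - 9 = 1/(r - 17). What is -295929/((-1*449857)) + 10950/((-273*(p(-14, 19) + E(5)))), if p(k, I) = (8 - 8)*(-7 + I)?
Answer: -174452168727/4380257609 ≈ -39.827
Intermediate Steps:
E(r) = 1 + 1/(9*(-17 + r)) (E(r) = 1 + 1/(9*(r - 17)) = 1 + 1/(9*(-17 + r)))
p(k, I) = 0 (p(k, I) = 0*(-7 + I) = 0)
-295929/((-1*449857)) + 10950/((-273*(p(-14, 19) + E(5)))) = -295929/((-1*449857)) + 10950/((-273*(0 + (-152/9 + 5)/(-17 + 5)))) = -295929/(-449857) + 10950/((-273*(0 - 107/9/(-12)))) = -295929*(-1/449857) + 10950/((-273*(0 - 1/12*(-107/9)))) = 295929/449857 + 10950/((-273*(0 + 107/108))) = 295929/449857 + 10950/((-273*107/108)) = 295929/449857 + 10950/(-9737/36) = 295929/449857 + 10950*(-36/9737) = 295929/449857 - 394200/9737 = -174452168727/4380257609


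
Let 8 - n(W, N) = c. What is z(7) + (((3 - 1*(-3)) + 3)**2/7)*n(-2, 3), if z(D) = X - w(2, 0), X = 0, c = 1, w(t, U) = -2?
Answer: 83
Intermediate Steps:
n(W, N) = 7 (n(W, N) = 8 - 1*1 = 8 - 1 = 7)
z(D) = 2 (z(D) = 0 - 1*(-2) = 0 + 2 = 2)
z(7) + (((3 - 1*(-3)) + 3)**2/7)*n(-2, 3) = 2 + (((3 - 1*(-3)) + 3)**2/7)*7 = 2 + (((3 + 3) + 3)**2*(1/7))*7 = 2 + ((6 + 3)**2*(1/7))*7 = 2 + (9**2*(1/7))*7 = 2 + (81*(1/7))*7 = 2 + (81/7)*7 = 2 + 81 = 83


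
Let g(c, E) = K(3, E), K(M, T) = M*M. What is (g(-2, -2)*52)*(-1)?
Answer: -468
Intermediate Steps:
K(M, T) = M**2
g(c, E) = 9 (g(c, E) = 3**2 = 9)
(g(-2, -2)*52)*(-1) = (9*52)*(-1) = 468*(-1) = -468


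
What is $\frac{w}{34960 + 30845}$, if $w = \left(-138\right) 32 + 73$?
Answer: $- \frac{4343}{65805} \approx -0.065998$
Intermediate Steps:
$w = -4343$ ($w = -4416 + 73 = -4343$)
$\frac{w}{34960 + 30845} = - \frac{4343}{34960 + 30845} = - \frac{4343}{65805}$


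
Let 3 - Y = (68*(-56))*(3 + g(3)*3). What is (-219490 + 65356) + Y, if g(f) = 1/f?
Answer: -138899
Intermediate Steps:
Y = 15235 (Y = 3 - 68*(-56)*(3 + 3/3) = 3 - (-3808)*(3 + (⅓)*3) = 3 - (-3808)*(3 + 1) = 3 - (-3808)*4 = 3 - 1*(-15232) = 3 + 15232 = 15235)
(-219490 + 65356) + Y = (-219490 + 65356) + 15235 = -154134 + 15235 = -138899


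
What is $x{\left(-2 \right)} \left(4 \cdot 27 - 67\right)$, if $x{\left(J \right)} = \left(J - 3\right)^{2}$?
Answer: $1025$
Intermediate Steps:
$x{\left(J \right)} = \left(-3 + J\right)^{2}$
$x{\left(-2 \right)} \left(4 \cdot 27 - 67\right) = \left(-3 - 2\right)^{2} \left(4 \cdot 27 - 67\right) = \left(-5\right)^{2} \left(108 - 67\right) = 25 \cdot 41 = 1025$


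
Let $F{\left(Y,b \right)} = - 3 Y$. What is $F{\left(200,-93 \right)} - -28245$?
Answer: $27645$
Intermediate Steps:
$F{\left(200,-93 \right)} - -28245 = \left(-3\right) 200 - -28245 = -600 + 28245 = 27645$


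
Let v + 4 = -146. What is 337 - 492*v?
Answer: 74137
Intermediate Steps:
v = -150 (v = -4 - 146 = -150)
337 - 492*v = 337 - 492*(-150) = 337 + 73800 = 74137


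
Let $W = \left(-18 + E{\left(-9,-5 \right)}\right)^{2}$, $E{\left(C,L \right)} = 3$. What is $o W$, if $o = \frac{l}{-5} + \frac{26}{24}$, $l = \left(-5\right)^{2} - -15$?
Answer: $- \frac{6225}{4} \approx -1556.3$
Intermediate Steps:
$l = 40$ ($l = 25 + 15 = 40$)
$W = 225$ ($W = \left(-18 + 3\right)^{2} = \left(-15\right)^{2} = 225$)
$o = - \frac{83}{12}$ ($o = \frac{40}{-5} + \frac{26}{24} = 40 \left(- \frac{1}{5}\right) + 26 \cdot \frac{1}{24} = -8 + \frac{13}{12} = - \frac{83}{12} \approx -6.9167$)
$o W = \left(- \frac{83}{12}\right) 225 = - \frac{6225}{4}$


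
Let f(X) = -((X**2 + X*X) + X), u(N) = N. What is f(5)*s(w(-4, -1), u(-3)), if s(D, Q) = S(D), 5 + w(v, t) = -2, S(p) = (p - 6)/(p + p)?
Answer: -715/14 ≈ -51.071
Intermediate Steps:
S(p) = (-6 + p)/(2*p) (S(p) = (-6 + p)/((2*p)) = (-6 + p)*(1/(2*p)) = (-6 + p)/(2*p))
w(v, t) = -7 (w(v, t) = -5 - 2 = -7)
s(D, Q) = (-6 + D)/(2*D)
f(X) = -X - 2*X**2 (f(X) = -((X**2 + X**2) + X) = -(2*X**2 + X) = -(X + 2*X**2) = -X - 2*X**2)
f(5)*s(w(-4, -1), u(-3)) = (-1*5*(1 + 2*5))*((1/2)*(-6 - 7)/(-7)) = (-1*5*(1 + 10))*((1/2)*(-1/7)*(-13)) = -1*5*11*(13/14) = -55*13/14 = -715/14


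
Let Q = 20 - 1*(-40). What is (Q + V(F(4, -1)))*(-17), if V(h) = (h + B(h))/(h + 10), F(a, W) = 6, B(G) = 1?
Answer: -16439/16 ≈ -1027.4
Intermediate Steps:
Q = 60 (Q = 20 + 40 = 60)
V(h) = (1 + h)/(10 + h) (V(h) = (h + 1)/(h + 10) = (1 + h)/(10 + h))
(Q + V(F(4, -1)))*(-17) = (60 + (1 + 6)/(10 + 6))*(-17) = (60 + 7/16)*(-17) = (967/16)*(-17) = -16439/16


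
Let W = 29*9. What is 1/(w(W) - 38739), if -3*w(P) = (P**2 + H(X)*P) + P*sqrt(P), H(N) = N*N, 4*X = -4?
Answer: -2279/140160540 + 29*sqrt(29)/420481620 ≈ -1.5889e-5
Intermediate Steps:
X = -1 (X = (1/4)*(-4) = -1)
W = 261
H(N) = N**2
w(P) = -P/3 - P**2/3 - P**(3/2)/3 (w(P) = -((P**2 + (-1)**2*P) + P*sqrt(P))/3 = -((P**2 + 1*P) + P**(3/2))/3 = -((P**2 + P) + P**(3/2))/3 = -((P + P**2) + P**(3/2))/3 = -(P + P**2 + P**(3/2))/3 = -P/3 - P**2/3 - P**(3/2)/3)
1/(w(W) - 38739) = 1/((-1/3*261 - 1/3*261**2 - 261*sqrt(29)) - 38739) = 1/((-87 - 1/3*68121 - 261*sqrt(29)) - 38739) = 1/((-87 - 22707 - 261*sqrt(29)) - 38739) = 1/((-22794 - 261*sqrt(29)) - 38739) = 1/(-61533 - 261*sqrt(29))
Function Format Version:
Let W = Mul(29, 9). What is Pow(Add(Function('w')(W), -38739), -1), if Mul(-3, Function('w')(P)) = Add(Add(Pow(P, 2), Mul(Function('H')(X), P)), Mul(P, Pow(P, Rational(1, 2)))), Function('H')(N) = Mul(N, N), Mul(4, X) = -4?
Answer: Add(Rational(-2279, 140160540), Mul(Rational(29, 420481620), Pow(29, Rational(1, 2)))) ≈ -1.5889e-5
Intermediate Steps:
X = -1 (X = Mul(Rational(1, 4), -4) = -1)
W = 261
Function('H')(N) = Pow(N, 2)
Function('w')(P) = Add(Mul(Rational(-1, 3), P), Mul(Rational(-1, 3), Pow(P, 2)), Mul(Rational(-1, 3), Pow(P, Rational(3, 2)))) (Function('w')(P) = Mul(Rational(-1, 3), Add(Add(Pow(P, 2), Mul(Pow(-1, 2), P)), Mul(P, Pow(P, Rational(1, 2))))) = Mul(Rational(-1, 3), Add(Add(Pow(P, 2), Mul(1, P)), Pow(P, Rational(3, 2)))) = Mul(Rational(-1, 3), Add(Add(Pow(P, 2), P), Pow(P, Rational(3, 2)))) = Mul(Rational(-1, 3), Add(Add(P, Pow(P, 2)), Pow(P, Rational(3, 2)))) = Mul(Rational(-1, 3), Add(P, Pow(P, 2), Pow(P, Rational(3, 2)))) = Add(Mul(Rational(-1, 3), P), Mul(Rational(-1, 3), Pow(P, 2)), Mul(Rational(-1, 3), Pow(P, Rational(3, 2)))))
Pow(Add(Function('w')(W), -38739), -1) = Pow(Add(Add(Mul(Rational(-1, 3), 261), Mul(Rational(-1, 3), Pow(261, 2)), Mul(Rational(-1, 3), Pow(261, Rational(3, 2)))), -38739), -1) = Pow(Add(Add(-87, Mul(Rational(-1, 3), 68121), Mul(Rational(-1, 3), Mul(783, Pow(29, Rational(1, 2))))), -38739), -1) = Pow(Add(Add(-87, -22707, Mul(-261, Pow(29, Rational(1, 2)))), -38739), -1) = Pow(Add(Add(-22794, Mul(-261, Pow(29, Rational(1, 2)))), -38739), -1) = Pow(Add(-61533, Mul(-261, Pow(29, Rational(1, 2)))), -1)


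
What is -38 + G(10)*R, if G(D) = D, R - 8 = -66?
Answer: -618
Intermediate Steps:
R = -58 (R = 8 - 66 = -58)
-38 + G(10)*R = -38 + 10*(-58) = -38 - 580 = -618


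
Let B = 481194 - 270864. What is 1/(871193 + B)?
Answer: 1/1081523 ≈ 9.2462e-7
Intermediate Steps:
B = 210330
1/(871193 + B) = 1/(871193 + 210330) = 1/1081523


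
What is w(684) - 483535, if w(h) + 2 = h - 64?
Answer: -482917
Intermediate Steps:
w(h) = -66 + h (w(h) = -2 + (h - 64) = -2 + (-64 + h) = -66 + h)
w(684) - 483535 = (-66 + 684) - 483535 = 618 - 483535 = -482917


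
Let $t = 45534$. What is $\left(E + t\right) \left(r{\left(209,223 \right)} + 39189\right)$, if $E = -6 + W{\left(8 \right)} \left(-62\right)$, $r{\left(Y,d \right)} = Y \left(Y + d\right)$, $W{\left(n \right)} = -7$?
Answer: $5951021874$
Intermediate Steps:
$E = 428$ ($E = -6 - -434 = -6 + 434 = 428$)
$\left(E + t\right) \left(r{\left(209,223 \right)} + 39189\right) = \left(428 + 45534\right) \left(209 \left(209 + 223\right) + 39189\right) = 45962 \left(209 \cdot 432 + 39189\right) = 45962 \left(90288 + 39189\right) = 45962 \cdot 129477 = 5951021874$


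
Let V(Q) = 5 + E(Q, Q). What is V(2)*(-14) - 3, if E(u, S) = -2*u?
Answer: -17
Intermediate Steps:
V(Q) = 5 - 2*Q
V(2)*(-14) - 3 = (5 - 2*2)*(-14) - 3 = (5 - 4)*(-14) - 3 = 1*(-14) - 3 = -14 - 3 = -17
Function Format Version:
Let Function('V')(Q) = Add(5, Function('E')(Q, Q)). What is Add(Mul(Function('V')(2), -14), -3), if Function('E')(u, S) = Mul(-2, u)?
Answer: -17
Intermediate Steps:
Function('V')(Q) = Add(5, Mul(-2, Q))
Add(Mul(Function('V')(2), -14), -3) = Add(Mul(Add(5, Mul(-2, 2)), -14), -3) = Add(Mul(Add(5, -4), -14), -3) = Add(Mul(1, -14), -3) = Add(-14, -3) = -17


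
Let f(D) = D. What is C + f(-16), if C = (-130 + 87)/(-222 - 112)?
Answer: -5301/334 ≈ -15.871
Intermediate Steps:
C = 43/334 (C = -43/(-334) = -43*(-1/334) = 43/334 ≈ 0.12874)
C + f(-16) = 43/334 - 16 = -5301/334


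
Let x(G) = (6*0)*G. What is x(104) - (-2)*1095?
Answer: 2190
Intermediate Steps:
x(G) = 0 (x(G) = 0*G = 0)
x(104) - (-2)*1095 = 0 - (-2)*1095 = 0 - 1*(-2190) = 0 + 2190 = 2190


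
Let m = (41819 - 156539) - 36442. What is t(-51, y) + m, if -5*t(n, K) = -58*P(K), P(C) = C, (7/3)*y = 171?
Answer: -5260916/35 ≈ -1.5031e+5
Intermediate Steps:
y = 513/7 (y = (3/7)*171 = 513/7 ≈ 73.286)
m = -151162 (m = -114720 - 36442 = -151162)
t(n, K) = 58*K/5 (t(n, K) = -(-58)*K/5 = 58*K/5)
t(-51, y) + m = (58/5)*(513/7) - 151162 = 29754/35 - 151162 = -5260916/35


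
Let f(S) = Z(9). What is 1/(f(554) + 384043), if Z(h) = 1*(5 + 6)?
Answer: 1/384054 ≈ 2.6038e-6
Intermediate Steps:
Z(h) = 11 (Z(h) = 1*11 = 11)
f(S) = 11
1/(f(554) + 384043) = 1/(11 + 384043) = 1/384054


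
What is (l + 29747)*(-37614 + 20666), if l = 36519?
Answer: -1123076168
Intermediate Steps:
(l + 29747)*(-37614 + 20666) = (36519 + 29747)*(-37614 + 20666) = 66266*(-16948) = -1123076168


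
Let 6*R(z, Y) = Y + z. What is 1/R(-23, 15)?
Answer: -¾ ≈ -0.75000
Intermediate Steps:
R(z, Y) = Y/6 + z/6 (R(z, Y) = (Y + z)/6 = Y/6 + z/6)
1/R(-23, 15) = 1/((⅙)*15 + (⅙)*(-23)) = 1/(5/2 - 23/6) = 1/(-4/3) = -¾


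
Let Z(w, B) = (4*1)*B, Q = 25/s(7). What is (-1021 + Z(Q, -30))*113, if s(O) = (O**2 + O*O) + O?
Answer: -128933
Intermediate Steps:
s(O) = O + 2*O**2 (s(O) = (O**2 + O**2) + O = 2*O**2 + O = O + 2*O**2)
Q = 5/21 (Q = 25/((7*(1 + 2*7))) = 25/((7*(1 + 14))) = 25/((7*15)) = 25/105 = 25*(1/105) = 5/21 ≈ 0.23810)
Z(w, B) = 4*B
(-1021 + Z(Q, -30))*113 = (-1021 + 4*(-30))*113 = (-1021 - 120)*113 = -1141*113 = -128933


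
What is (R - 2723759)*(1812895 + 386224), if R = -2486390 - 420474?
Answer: -12382410021137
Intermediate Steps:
R = -2906864
(R - 2723759)*(1812895 + 386224) = (-2906864 - 2723759)*(1812895 + 386224) = -5630623*2199119 = -12382410021137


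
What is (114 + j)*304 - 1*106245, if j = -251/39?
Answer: -2868275/39 ≈ -73546.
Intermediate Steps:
j = -251/39 (j = -251*1/39 = -251/39 ≈ -6.4359)
(114 + j)*304 - 1*106245 = (114 - 251/39)*304 - 1*106245 = (4195/39)*304 - 106245 = 1275280/39 - 106245 = -2868275/39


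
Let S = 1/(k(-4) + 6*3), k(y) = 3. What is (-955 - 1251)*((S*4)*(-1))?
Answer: 8824/21 ≈ 420.19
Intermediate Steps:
S = 1/21 (S = 1/(3 + 6*3) = 1/(3 + 18) = 1/21 ≈ 0.047619)
(-955 - 1251)*((S*4)*(-1)) = (-955 - 1251)*(((1/21)*4)*(-1)) = -8824*(-1)/21 = -2206*(-4/21) = 8824/21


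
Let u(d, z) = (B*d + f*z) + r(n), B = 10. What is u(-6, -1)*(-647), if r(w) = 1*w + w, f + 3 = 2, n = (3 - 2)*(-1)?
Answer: 39467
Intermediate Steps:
n = -1 (n = 1*(-1) = -1)
f = -1 (f = -3 + 2 = -1)
r(w) = 2*w (r(w) = w + w = 2*w)
u(d, z) = -2 - z + 10*d (u(d, z) = (10*d - z) + 2*(-1) = (-z + 10*d) - 2 = -2 - z + 10*d)
u(-6, -1)*(-647) = (-2 - 1*(-1) + 10*(-6))*(-647) = (-2 + 1 - 60)*(-647) = -61*(-647) = 39467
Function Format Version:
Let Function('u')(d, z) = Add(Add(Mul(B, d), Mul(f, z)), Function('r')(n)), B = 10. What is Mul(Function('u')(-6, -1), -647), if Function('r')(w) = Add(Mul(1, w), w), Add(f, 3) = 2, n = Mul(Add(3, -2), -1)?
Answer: 39467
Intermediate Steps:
n = -1 (n = Mul(1, -1) = -1)
f = -1 (f = Add(-3, 2) = -1)
Function('r')(w) = Mul(2, w) (Function('r')(w) = Add(w, w) = Mul(2, w))
Function('u')(d, z) = Add(-2, Mul(-1, z), Mul(10, d)) (Function('u')(d, z) = Add(Add(Mul(10, d), Mul(-1, z)), Mul(2, -1)) = Add(Add(Mul(-1, z), Mul(10, d)), -2) = Add(-2, Mul(-1, z), Mul(10, d)))
Mul(Function('u')(-6, -1), -647) = Mul(Add(-2, Mul(-1, -1), Mul(10, -6)), -647) = Mul(Add(-2, 1, -60), -647) = Mul(-61, -647) = 39467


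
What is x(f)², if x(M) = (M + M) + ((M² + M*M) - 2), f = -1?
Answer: 4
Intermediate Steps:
x(M) = -2 + 2*M + 2*M² (x(M) = 2*M + ((M² + M²) - 2) = 2*M + (2*M² - 2) = 2*M + (-2 + 2*M²) = -2 + 2*M + 2*M²)
x(f)² = (-2 + 2*(-1) + 2*(-1)²)² = (-2 - 2 + 2*1)² = (-2 - 2 + 2)² = (-2)² = 4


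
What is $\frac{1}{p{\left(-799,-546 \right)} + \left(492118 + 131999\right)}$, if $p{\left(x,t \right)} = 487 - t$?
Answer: $\frac{1}{625150} \approx 1.5996 \cdot 10^{-6}$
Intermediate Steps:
$\frac{1}{p{\left(-799,-546 \right)} + \left(492118 + 131999\right)} = \frac{1}{\left(487 - -546\right) + \left(492118 + 131999\right)} = \frac{1}{\left(487 + 546\right) + 624117} = \frac{1}{1033 + 624117} = \frac{1}{625150}$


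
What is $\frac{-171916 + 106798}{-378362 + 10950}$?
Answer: $\frac{32559}{183706} \approx 0.17723$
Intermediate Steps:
$\frac{-171916 + 106798}{-378362 + 10950} = - \frac{65118}{-367412} = \left(-65118\right) \left(- \frac{1}{367412}\right) = \frac{32559}{183706}$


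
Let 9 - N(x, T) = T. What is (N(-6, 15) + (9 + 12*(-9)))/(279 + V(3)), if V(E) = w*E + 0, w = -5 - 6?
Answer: -35/82 ≈ -0.42683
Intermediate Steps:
w = -11
N(x, T) = 9 - T
V(E) = -11*E (V(E) = -11*E + 0 = -11*E)
(N(-6, 15) + (9 + 12*(-9)))/(279 + V(3)) = ((9 - 1*15) + (9 + 12*(-9)))/(279 - 11*3) = ((9 - 15) + (9 - 108))/(279 - 33) = (-6 - 99)/246 = -105*1/246 = -35/82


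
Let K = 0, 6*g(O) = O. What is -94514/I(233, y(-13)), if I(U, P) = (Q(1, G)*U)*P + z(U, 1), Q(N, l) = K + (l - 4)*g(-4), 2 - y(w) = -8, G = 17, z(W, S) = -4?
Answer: 20253/4328 ≈ 4.6795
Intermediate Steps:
g(O) = O/6
y(w) = 10 (y(w) = 2 - 1*(-8) = 2 + 8 = 10)
Q(N, l) = 8/3 - 2*l/3 (Q(N, l) = 0 + (l - 4)*((⅙)*(-4)) = 0 + (-4 + l)*(-⅔) = 0 + (8/3 - 2*l/3) = 8/3 - 2*l/3)
I(U, P) = -4 - 26*P*U/3 (I(U, P) = ((8/3 - ⅔*17)*U)*P - 4 = ((8/3 - 34/3)*U)*P - 4 = (-26*U/3)*P - 4 = -26*P*U/3 - 4 = -4 - 26*P*U/3)
-94514/I(233, y(-13)) = -94514/(-4 - 26/3*10*233) = -94514/(-4 - 60580/3) = -94514/(-60592/3) = -94514*(-3/60592) = 20253/4328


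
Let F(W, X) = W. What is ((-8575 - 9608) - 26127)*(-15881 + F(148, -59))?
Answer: 697129230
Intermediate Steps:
((-8575 - 9608) - 26127)*(-15881 + F(148, -59)) = ((-8575 - 9608) - 26127)*(-15881 + 148) = (-18183 - 26127)*(-15733) = -44310*(-15733) = 697129230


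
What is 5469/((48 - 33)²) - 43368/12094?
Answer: 9397381/453525 ≈ 20.721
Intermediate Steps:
5469/((48 - 33)²) - 43368/12094 = 5469/(15²) - 43368*1/12094 = 5469/225 - 21684/6047 = 5469*(1/225) - 21684/6047 = 1823/75 - 21684/6047 = 9397381/453525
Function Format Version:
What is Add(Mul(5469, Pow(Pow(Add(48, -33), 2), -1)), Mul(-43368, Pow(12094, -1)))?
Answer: Rational(9397381, 453525) ≈ 20.721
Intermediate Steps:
Add(Mul(5469, Pow(Pow(Add(48, -33), 2), -1)), Mul(-43368, Pow(12094, -1))) = Add(Mul(5469, Pow(Pow(15, 2), -1)), Mul(-43368, Rational(1, 12094))) = Add(Mul(5469, Pow(225, -1)), Rational(-21684, 6047)) = Add(Mul(5469, Rational(1, 225)), Rational(-21684, 6047)) = Add(Rational(1823, 75), Rational(-21684, 6047)) = Rational(9397381, 453525)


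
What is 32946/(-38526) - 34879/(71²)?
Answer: -251638190/32368261 ≈ -7.7742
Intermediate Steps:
32946/(-38526) - 34879/(71²) = 32946*(-1/38526) - 34879/5041 = -5491/6421 - 34879*1/5041 = -5491/6421 - 34879/5041 = -251638190/32368261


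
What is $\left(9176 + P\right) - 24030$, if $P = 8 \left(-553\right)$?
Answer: $-19278$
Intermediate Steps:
$P = -4424$
$\left(9176 + P\right) - 24030 = \left(9176 - 4424\right) - 24030 = 4752 - 24030 = -19278$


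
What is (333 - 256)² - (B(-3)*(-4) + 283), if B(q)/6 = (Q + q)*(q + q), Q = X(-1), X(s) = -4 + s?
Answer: 6798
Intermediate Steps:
Q = -5 (Q = -4 - 1 = -5)
B(q) = 12*q*(-5 + q) (B(q) = 6*((-5 + q)*(q + q)) = 6*((-5 + q)*(2*q)) = 6*(2*q*(-5 + q)) = 12*q*(-5 + q))
(333 - 256)² - (B(-3)*(-4) + 283) = (333 - 256)² - ((12*(-3)*(-5 - 3))*(-4) + 283) = 77² - ((12*(-3)*(-8))*(-4) + 283) = 5929 - (288*(-4) + 283) = 5929 - (-1152 + 283) = 5929 - 1*(-869) = 5929 + 869 = 6798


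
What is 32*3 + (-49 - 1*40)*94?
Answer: -8270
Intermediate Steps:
32*3 + (-49 - 1*40)*94 = 96 + (-49 - 40)*94 = 96 - 89*94 = 96 - 8366 = -8270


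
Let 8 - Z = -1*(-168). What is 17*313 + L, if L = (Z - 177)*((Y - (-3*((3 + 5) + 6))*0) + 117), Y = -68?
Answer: -11192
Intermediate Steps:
Z = -160 (Z = 8 - (-1)*(-168) = 8 - 1*168 = 8 - 168 = -160)
L = -16513 (L = (-160 - 177)*((-68 - (-3*((3 + 5) + 6))*0) + 117) = -337*((-68 - (-3*(8 + 6))*0) + 117) = -337*((-68 - (-3*14)*0) + 117) = -337*((-68 - (-42)*0) + 117) = -337*((-68 - 1*0) + 117) = -337*((-68 + 0) + 117) = -337*(-68 + 117) = -337*49 = -16513)
17*313 + L = 17*313 - 16513 = 5321 - 16513 = -11192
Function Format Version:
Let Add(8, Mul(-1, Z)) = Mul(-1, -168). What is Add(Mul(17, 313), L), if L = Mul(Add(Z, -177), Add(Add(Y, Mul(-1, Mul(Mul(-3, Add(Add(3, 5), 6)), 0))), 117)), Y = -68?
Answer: -11192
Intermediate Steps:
Z = -160 (Z = Add(8, Mul(-1, Mul(-1, -168))) = Add(8, Mul(-1, 168)) = Add(8, -168) = -160)
L = -16513 (L = Mul(Add(-160, -177), Add(Add(-68, Mul(-1, Mul(Mul(-3, Add(Add(3, 5), 6)), 0))), 117)) = Mul(-337, Add(Add(-68, Mul(-1, Mul(Mul(-3, Add(8, 6)), 0))), 117)) = Mul(-337, Add(Add(-68, Mul(-1, Mul(Mul(-3, 14), 0))), 117)) = Mul(-337, Add(Add(-68, Mul(-1, Mul(-42, 0))), 117)) = Mul(-337, Add(Add(-68, Mul(-1, 0)), 117)) = Mul(-337, Add(Add(-68, 0), 117)) = Mul(-337, Add(-68, 117)) = Mul(-337, 49) = -16513)
Add(Mul(17, 313), L) = Add(Mul(17, 313), -16513) = Add(5321, -16513) = -11192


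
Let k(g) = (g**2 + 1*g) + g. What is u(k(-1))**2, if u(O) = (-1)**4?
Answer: 1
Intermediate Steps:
k(g) = g**2 + 2*g (k(g) = (g**2 + g) + g = (g + g**2) + g = g**2 + 2*g)
u(O) = 1
u(k(-1))**2 = 1**2 = 1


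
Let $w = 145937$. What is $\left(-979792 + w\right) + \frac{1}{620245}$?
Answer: $- \frac{517194394474}{620245} \approx -8.3386 \cdot 10^{5}$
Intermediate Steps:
$\left(-979792 + w\right) + \frac{1}{620245} = \left(-979792 + 145937\right) + \frac{1}{620245} = -833855 + \frac{1}{620245} = - \frac{517194394474}{620245}$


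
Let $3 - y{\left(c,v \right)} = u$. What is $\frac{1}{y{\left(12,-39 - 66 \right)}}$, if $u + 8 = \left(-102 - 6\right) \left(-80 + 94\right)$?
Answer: $\frac{1}{1523} \approx 0.0006566$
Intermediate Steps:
$u = -1520$ ($u = -8 + \left(-102 - 6\right) \left(-80 + 94\right) = -8 - 1512 = -1520$)
$y{\left(c,v \right)} = 1523$ ($y{\left(c,v \right)} = 3 - -1520 = 3 + 1520 = 1523$)
$\frac{1}{y{\left(12,-39 - 66 \right)}} = \frac{1}{1523}$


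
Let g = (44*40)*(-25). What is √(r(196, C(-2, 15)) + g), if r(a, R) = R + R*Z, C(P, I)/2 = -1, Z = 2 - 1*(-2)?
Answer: 3*I*√4890 ≈ 209.79*I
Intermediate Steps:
Z = 4 (Z = 2 + 2 = 4)
C(P, I) = -2 (C(P, I) = 2*(-1) = -2)
r(a, R) = 5*R (r(a, R) = R + R*4 = R + 4*R = 5*R)
g = -44000 (g = 1760*(-25) = -44000)
√(r(196, C(-2, 15)) + g) = √(5*(-2) - 44000) = √(-10 - 44000) = √(-44010) = 3*I*√4890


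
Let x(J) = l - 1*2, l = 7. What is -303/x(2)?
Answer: -303/5 ≈ -60.600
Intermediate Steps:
x(J) = 5 (x(J) = 7 - 1*2 = 7 - 2 = 5)
-303/x(2) = -303/5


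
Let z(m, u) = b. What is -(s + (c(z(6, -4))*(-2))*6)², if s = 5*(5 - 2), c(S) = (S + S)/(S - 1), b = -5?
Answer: -25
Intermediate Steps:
z(m, u) = -5
c(S) = 2*S/(-1 + S) (c(S) = (2*S)/(-1 + S) = 2*S/(-1 + S))
s = 15 (s = 5*3 = 15)
-(s + (c(z(6, -4))*(-2))*6)² = -(15 + ((2*(-5)/(-1 - 5))*(-2))*6)² = -(15 + ((2*(-5)/(-6))*(-2))*6)² = -(15 + ((2*(-5)*(-⅙))*(-2))*6)² = -(15 + ((5/3)*(-2))*6)² = -(15 - 10/3*6)² = -(15 - 20)² = -1*(-5)² = -1*25 = -25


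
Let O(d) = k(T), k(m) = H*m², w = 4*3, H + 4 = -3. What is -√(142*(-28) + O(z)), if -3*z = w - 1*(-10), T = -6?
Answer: -2*I*√1057 ≈ -65.023*I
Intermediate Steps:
H = -7 (H = -4 - 3 = -7)
w = 12
k(m) = -7*m²
z = -22/3 (z = -(12 - 1*(-10))/3 = -(12 + 10)/3 = -⅓*22 = -22/3 ≈ -7.3333)
O(d) = -252 (O(d) = -7*(-6)² = -7*36 = -252)
-√(142*(-28) + O(z)) = -√(142*(-28) - 252) = -√(-3976 - 252) = -√(-4228) = -2*I*√1057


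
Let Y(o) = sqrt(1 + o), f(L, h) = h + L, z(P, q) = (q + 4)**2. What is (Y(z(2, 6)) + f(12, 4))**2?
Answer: (16 + sqrt(101))**2 ≈ 678.60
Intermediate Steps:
z(P, q) = (4 + q)**2
f(L, h) = L + h
(Y(z(2, 6)) + f(12, 4))**2 = (sqrt(1 + (4 + 6)**2) + (12 + 4))**2 = (sqrt(1 + 10**2) + 16)**2 = (sqrt(1 + 100) + 16)**2 = (sqrt(101) + 16)**2 = (16 + sqrt(101))**2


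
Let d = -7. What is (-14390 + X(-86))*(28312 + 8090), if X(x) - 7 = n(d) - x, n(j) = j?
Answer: -520694208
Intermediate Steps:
X(x) = -x (X(x) = 7 + (-7 - x) = -x)
(-14390 + X(-86))*(28312 + 8090) = (-14390 - 1*(-86))*(28312 + 8090) = (-14390 + 86)*36402 = -14304*36402 = -520694208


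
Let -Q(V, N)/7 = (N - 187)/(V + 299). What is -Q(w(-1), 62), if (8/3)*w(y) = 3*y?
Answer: -7000/2383 ≈ -2.9375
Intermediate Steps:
w(y) = 9*y/8 (w(y) = 3*(3*y)/8 = 9*y/8)
Q(V, N) = -7*(-187 + N)/(299 + V) (Q(V, N) = -7*(N - 187)/(V + 299) = -7*(-187 + N)/(299 + V))
-Q(w(-1), 62) = -7*(187 - 1*62)/(299 + (9/8)*(-1)) = -7*(187 - 62)/(299 - 9/8) = -7*125/2383/8 = -7*8*125/2383 = -1*7000/2383 = -7000/2383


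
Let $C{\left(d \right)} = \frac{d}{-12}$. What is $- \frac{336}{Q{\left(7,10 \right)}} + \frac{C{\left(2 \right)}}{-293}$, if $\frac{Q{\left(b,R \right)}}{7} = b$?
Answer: $- \frac{84377}{12306} \approx -6.8566$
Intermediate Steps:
$C{\left(d \right)} = - \frac{d}{12}$
$Q{\left(b,R \right)} = 7 b$
$- \frac{336}{Q{\left(7,10 \right)}} + \frac{C{\left(2 \right)}}{-293} = - \frac{336}{7 \cdot 7} + \frac{\left(- \frac{1}{12}\right) 2}{-293} = - \frac{336}{49} - - \frac{1}{1758} = \left(-336\right) \frac{1}{49} + \frac{1}{1758} = - \frac{48}{7} + \frac{1}{1758} = - \frac{84377}{12306}$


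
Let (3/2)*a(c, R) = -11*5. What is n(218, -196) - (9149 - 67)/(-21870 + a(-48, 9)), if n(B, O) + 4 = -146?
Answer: -4915377/32860 ≈ -149.59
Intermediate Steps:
a(c, R) = -110/3 (a(c, R) = 2*(-11*5)/3 = (⅔)*(-55) = -110/3)
n(B, O) = -150 (n(B, O) = -4 - 146 = -150)
n(218, -196) - (9149 - 67)/(-21870 + a(-48, 9)) = -150 - (9149 - 67)/(-21870 - 110/3) = -150 - 9082/(-65720/3) = -150 - 9082*(-3)/65720 = -150 - 1*(-13623/32860) = -150 + 13623/32860 = -4915377/32860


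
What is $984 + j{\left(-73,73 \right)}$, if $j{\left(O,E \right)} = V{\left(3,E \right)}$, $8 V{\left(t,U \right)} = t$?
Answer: $\frac{7875}{8} \approx 984.38$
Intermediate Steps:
$V{\left(t,U \right)} = \frac{t}{8}$
$j{\left(O,E \right)} = \frac{3}{8}$ ($j{\left(O,E \right)} = \frac{1}{8} \cdot 3 = \frac{3}{8}$)
$984 + j{\left(-73,73 \right)} = 984 + \frac{3}{8} = \frac{7875}{8}$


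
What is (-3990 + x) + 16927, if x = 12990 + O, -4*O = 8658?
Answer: 47525/2 ≈ 23763.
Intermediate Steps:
O = -4329/2 (O = -1/4*8658 = -4329/2 ≈ -2164.5)
x = 21651/2 (x = 12990 - 4329/2 = 21651/2 ≈ 10826.)
(-3990 + x) + 16927 = (-3990 + 21651/2) + 16927 = 13671/2 + 16927 = 47525/2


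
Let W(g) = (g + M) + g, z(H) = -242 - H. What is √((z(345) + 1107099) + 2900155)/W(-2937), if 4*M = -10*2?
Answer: -√4006667/5879 ≈ -0.34048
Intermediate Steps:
M = -5 (M = (-10*2)/4 = (¼)*(-20) = -5)
W(g) = -5 + 2*g (W(g) = (g - 5) + g = (-5 + g) + g = -5 + 2*g)
√((z(345) + 1107099) + 2900155)/W(-2937) = √(((-242 - 1*345) + 1107099) + 2900155)/(-5 + 2*(-2937)) = √(((-242 - 345) + 1107099) + 2900155)/(-5 - 5874) = √((-587 + 1107099) + 2900155)/(-5879) = √(1106512 + 2900155)*(-1/5879) = √4006667*(-1/5879) = -√4006667/5879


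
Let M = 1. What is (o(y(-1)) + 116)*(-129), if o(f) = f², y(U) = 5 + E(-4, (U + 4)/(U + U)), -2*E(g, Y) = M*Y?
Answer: -307665/16 ≈ -19229.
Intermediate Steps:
E(g, Y) = -Y/2
y(U) = 5 - (4 + U)/(4*U) (y(U) = 5 - (U + 4)/(2*(U + U)) = 5 - (4 + U)/(2*(2*U)) = 5 - (4 + U)*1/(2*U)/2 = 5 - (4 + U)/(4*U))
(o(y(-1)) + 116)*(-129) = ((19/4 - 1/(-1))² + 116)*(-129) = ((19/4 - 1*(-1))² + 116)*(-129) = ((19/4 + 1)² + 116)*(-129) = ((23/4)² + 116)*(-129) = (529/16 + 116)*(-129) = (2385/16)*(-129) = -307665/16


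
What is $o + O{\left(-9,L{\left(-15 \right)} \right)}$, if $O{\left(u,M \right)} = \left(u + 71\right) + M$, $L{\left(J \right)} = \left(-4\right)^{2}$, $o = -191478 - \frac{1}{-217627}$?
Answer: $- \frac{41653807799}{217627} \approx -1.914 \cdot 10^{5}$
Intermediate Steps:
$o = - \frac{41670782705}{217627}$ ($o = -191478 - - \frac{1}{217627} = -191478 + \frac{1}{217627} = - \frac{41670782705}{217627} \approx -1.9148 \cdot 10^{5}$)
$L{\left(J \right)} = 16$
$O{\left(u,M \right)} = 71 + M + u$ ($O{\left(u,M \right)} = \left(71 + u\right) + M = 71 + M + u$)
$o + O{\left(-9,L{\left(-15 \right)} \right)} = - \frac{41670782705}{217627} + \left(71 + 16 - 9\right) = - \frac{41670782705}{217627} + 78 = - \frac{41653807799}{217627}$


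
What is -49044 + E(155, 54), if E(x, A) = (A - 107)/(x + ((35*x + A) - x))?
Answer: -268712129/5479 ≈ -49044.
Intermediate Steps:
E(x, A) = (-107 + A)/(A + 35*x) (E(x, A) = (-107 + A)/(x + ((A + 35*x) - x)) = (-107 + A)/(x + (A + 34*x)) = (-107 + A)/(A + 35*x))
-49044 + E(155, 54) = -49044 + (-107 + 54)/(54 + 35*155) = -49044 - 53/(54 + 5425) = -49044 - 53/5479 = -268712129/5479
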